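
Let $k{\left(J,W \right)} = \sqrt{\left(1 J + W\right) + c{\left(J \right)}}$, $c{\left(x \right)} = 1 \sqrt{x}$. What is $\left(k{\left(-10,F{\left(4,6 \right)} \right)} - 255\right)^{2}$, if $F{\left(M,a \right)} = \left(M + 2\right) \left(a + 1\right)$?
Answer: $\left(255 - \sqrt{32 + i \sqrt{10}}\right)^{2} \approx 62169.0 - 139.2 i$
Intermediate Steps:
$c{\left(x \right)} = \sqrt{x}$
$F{\left(M,a \right)} = \left(1 + a\right) \left(2 + M\right)$ ($F{\left(M,a \right)} = \left(2 + M\right) \left(1 + a\right) = \left(1 + a\right) \left(2 + M\right)$)
$k{\left(J,W \right)} = \sqrt{J + W + \sqrt{J}}$ ($k{\left(J,W \right)} = \sqrt{\left(1 J + W\right) + \sqrt{J}} = \sqrt{\left(J + W\right) + \sqrt{J}} = \sqrt{J + W + \sqrt{J}}$)
$\left(k{\left(-10,F{\left(4,6 \right)} \right)} - 255\right)^{2} = \left(\sqrt{-10 + \left(2 + 4 + 2 \cdot 6 + 4 \cdot 6\right) + \sqrt{-10}} - 255\right)^{2} = \left(\sqrt{-10 + \left(2 + 4 + 12 + 24\right) + i \sqrt{10}} - 255\right)^{2} = \left(\sqrt{-10 + 42 + i \sqrt{10}} - 255\right)^{2} = \left(\sqrt{32 + i \sqrt{10}} - 255\right)^{2} = \left(-255 + \sqrt{32 + i \sqrt{10}}\right)^{2}$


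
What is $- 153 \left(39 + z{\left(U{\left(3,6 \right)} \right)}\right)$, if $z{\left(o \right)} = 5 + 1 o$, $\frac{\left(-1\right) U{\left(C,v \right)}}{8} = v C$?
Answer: $15300$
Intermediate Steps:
$U{\left(C,v \right)} = - 8 C v$ ($U{\left(C,v \right)} = - 8 v C = - 8 C v$)
$z{\left(o \right)} = 5 + o$
$- 153 \left(39 + z{\left(U{\left(3,6 \right)} \right)}\right) = - 153 \left(39 + \left(5 - 24 \cdot 6\right)\right) = - 153 \left(39 + \left(5 - 144\right)\right) = - 153 \left(39 - 139\right) = \left(-153\right) \left(-100\right) = 15300$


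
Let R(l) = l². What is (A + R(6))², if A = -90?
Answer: 2916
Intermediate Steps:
(A + R(6))² = (-90 + 6²)² = (-90 + 36)² = (-54)² = 2916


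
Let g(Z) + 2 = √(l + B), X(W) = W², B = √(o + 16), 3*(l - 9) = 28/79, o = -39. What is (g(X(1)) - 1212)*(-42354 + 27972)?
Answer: 17459748 - 4794*√(512157 + 56169*I*√23)/79 ≈ 1.7415e+7 - 11067.0*I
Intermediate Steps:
l = 2161/237 (l = 9 + (28/79)/3 = 9 + (28*(1/79))/3 = 9 + (⅓)*(28/79) = 9 + 28/237 = 2161/237 ≈ 9.1181)
B = I*√23 (B = √(-39 + 16) = √(-23) = I*√23 ≈ 4.7958*I)
g(Z) = -2 + √(2161/237 + I*√23)
(g(X(1)) - 1212)*(-42354 + 27972) = ((-2 + √(512157 + 56169*I*√23)/237) - 1212)*(-42354 + 27972) = (-1214 + √(512157 + 56169*I*√23)/237)*(-14382) = 17459748 - 4794*√(512157 + 56169*I*√23)/79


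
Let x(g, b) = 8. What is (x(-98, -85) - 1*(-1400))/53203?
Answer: 1408/53203 ≈ 0.026465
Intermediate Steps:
(x(-98, -85) - 1*(-1400))/53203 = (8 - 1*(-1400))/53203 = (8 + 1400)*(1/53203) = 1408*(1/53203) = 1408/53203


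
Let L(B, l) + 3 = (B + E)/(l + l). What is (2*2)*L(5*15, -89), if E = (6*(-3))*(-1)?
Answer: -1254/89 ≈ -14.090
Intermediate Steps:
E = 18 (E = -18*(-1) = 18)
L(B, l) = -3 + (18 + B)/(2*l) (L(B, l) = -3 + (B + 18)/(l + l) = -3 + (18 + B)/((2*l)) = -3 + (18 + B)*(1/(2*l)) = -3 + (18 + B)/(2*l))
(2*2)*L(5*15, -89) = (2*2)*((1/2)*(18 + 5*15 - 6*(-89))/(-89)) = 4*((1/2)*(-1/89)*(18 + 75 + 534)) = 4*((1/2)*(-1/89)*627) = 4*(-627/178) = -1254/89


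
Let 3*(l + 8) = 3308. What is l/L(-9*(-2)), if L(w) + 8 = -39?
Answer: -3284/141 ≈ -23.291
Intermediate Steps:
L(w) = -47 (L(w) = -8 - 39 = -47)
l = 3284/3 (l = -8 + (⅓)*3308 = -8 + 3308/3 = 3284/3 ≈ 1094.7)
l/L(-9*(-2)) = (3284/3)/(-47) = (3284/3)*(-1/47) = -3284/141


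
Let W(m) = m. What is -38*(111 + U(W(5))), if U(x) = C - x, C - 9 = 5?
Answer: -4560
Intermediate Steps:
C = 14 (C = 9 + 5 = 14)
U(x) = 14 - x
-38*(111 + U(W(5))) = -38*(111 + (14 - 1*5)) = -38*(111 + (14 - 5)) = -38*(111 + 9) = -38*120 = -4560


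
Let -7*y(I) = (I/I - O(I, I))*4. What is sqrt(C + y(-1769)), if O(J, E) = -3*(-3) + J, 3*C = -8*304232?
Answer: 2*I*sqrt(89555151)/21 ≈ 901.27*I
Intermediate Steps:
C = -2433856/3 (C = (-8*304232)/3 = (1/3)*(-2433856) = -2433856/3 ≈ -8.1129e+5)
O(J, E) = 9 + J
y(I) = 32/7 + 4*I/7 (y(I) = -(I/I - (9 + I))*4/7 = -(1 + (-9 - I))*4/7 = -(-8 - I)*4/7 = -(-32 - 4*I)/7 = 32/7 + 4*I/7)
sqrt(C + y(-1769)) = sqrt(-2433856/3 + (32/7 + (4/7)*(-1769))) = sqrt(-2433856/3 + (32/7 - 7076/7)) = sqrt(-2433856/3 - 7044/7) = sqrt(-17058124/21) = 2*I*sqrt(89555151)/21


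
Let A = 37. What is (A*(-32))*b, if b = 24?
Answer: -28416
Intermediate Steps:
(A*(-32))*b = (37*(-32))*24 = -1184*24 = -28416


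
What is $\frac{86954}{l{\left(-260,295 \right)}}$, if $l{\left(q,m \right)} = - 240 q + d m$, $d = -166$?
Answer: $\frac{43477}{6715} \approx 6.4746$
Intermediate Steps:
$l{\left(q,m \right)} = - 240 q - 166 m$
$\frac{86954}{l{\left(-260,295 \right)}} = \frac{86954}{\left(-240\right) \left(-260\right) - 48970} = \frac{86954}{62400 - 48970} = \frac{86954}{13430} = 86954 \cdot \frac{1}{13430} = \frac{43477}{6715}$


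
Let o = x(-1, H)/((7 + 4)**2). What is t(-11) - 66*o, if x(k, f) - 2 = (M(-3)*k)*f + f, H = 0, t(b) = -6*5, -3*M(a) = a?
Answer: -342/11 ≈ -31.091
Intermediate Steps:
M(a) = -a/3
t(b) = -30
x(k, f) = 2 + f + f*k (x(k, f) = 2 + (((-1/3*(-3))*k)*f + f) = 2 + ((1*k)*f + f) = 2 + (k*f + f) = 2 + (f*k + f) = 2 + (f + f*k) = 2 + f + f*k)
o = 2/121 (o = (2 + 0 + 0*(-1))/((7 + 4)**2) = (2 + 0 + 0)/(11**2) = 2/121 ≈ 0.016529)
t(-11) - 66*o = -30 - 66*2/121 = -30 - 12/11 = -342/11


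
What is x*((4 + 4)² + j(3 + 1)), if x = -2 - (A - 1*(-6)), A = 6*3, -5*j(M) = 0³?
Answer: -1664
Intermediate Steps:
j(M) = 0 (j(M) = -⅕*0³ = -⅕*0 = 0)
A = 18
x = -26 (x = -2 - (18 - 1*(-6)) = -2 - (18 + 6) = -2 - 1*24 = -2 - 24 = -26)
x*((4 + 4)² + j(3 + 1)) = -26*((4 + 4)² + 0) = -26*(8² + 0) = -26*(64 + 0) = -26*64 = -1664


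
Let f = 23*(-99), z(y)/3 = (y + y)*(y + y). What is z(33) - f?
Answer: 15345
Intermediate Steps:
z(y) = 12*y² (z(y) = 3*((y + y)*(y + y)) = 3*((2*y)*(2*y)) = 3*(4*y²) = 12*y²)
f = -2277
z(33) - f = 12*33² - 1*(-2277) = 12*1089 + 2277 = 13068 + 2277 = 15345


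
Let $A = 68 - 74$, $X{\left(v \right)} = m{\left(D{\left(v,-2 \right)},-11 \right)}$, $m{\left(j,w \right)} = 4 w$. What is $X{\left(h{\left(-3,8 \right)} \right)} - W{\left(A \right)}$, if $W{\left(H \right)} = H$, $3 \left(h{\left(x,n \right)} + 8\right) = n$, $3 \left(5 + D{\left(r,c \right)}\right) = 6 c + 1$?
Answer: $-38$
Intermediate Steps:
$D{\left(r,c \right)} = - \frac{14}{3} + 2 c$ ($D{\left(r,c \right)} = -5 + \frac{6 c + 1}{3} = -5 + \frac{1 + 6 c}{3} = -5 + \left(\frac{1}{3} + 2 c\right) = - \frac{14}{3} + 2 c$)
$h{\left(x,n \right)} = -8 + \frac{n}{3}$
$X{\left(v \right)} = -44$ ($X{\left(v \right)} = 4 \left(-11\right) = -44$)
$A = -6$
$X{\left(h{\left(-3,8 \right)} \right)} - W{\left(A \right)} = -44 - -6 = -44 + 6 = -38$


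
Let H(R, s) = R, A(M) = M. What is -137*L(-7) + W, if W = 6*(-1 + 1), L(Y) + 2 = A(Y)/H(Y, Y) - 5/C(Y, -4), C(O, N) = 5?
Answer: 274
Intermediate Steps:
L(Y) = -2 (L(Y) = -2 + (Y/Y - 5/5) = -2 + (1 - 5*⅕) = -2 + (1 - 1) = -2 + 0 = -2)
W = 0 (W = 6*0 = 0)
-137*L(-7) + W = -137*(-2) + 0 = 274 + 0 = 274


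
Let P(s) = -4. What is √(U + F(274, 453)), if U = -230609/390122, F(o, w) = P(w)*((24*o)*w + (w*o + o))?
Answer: I*√1889243845572501962/390122 ≈ 3523.3*I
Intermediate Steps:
F(o, w) = -4*o - 100*o*w (F(o, w) = -4*((24*o)*w + (w*o + o)) = -4*(24*o*w + (o*w + o)) = -4*(24*o*w + (o + o*w)) = -4*(o + 25*o*w) = -4*o - 100*o*w)
U = -230609/390122 (U = -230609*1/390122 = -230609/390122 ≈ -0.59112)
√(U + F(274, 453)) = √(-230609/390122 - 4*274*(1 + 25*453)) = √(-230609/390122 - 4*274*(1 + 11325)) = √(-230609/390122 - 4*274*11326) = √(-230609/390122 - 12413296) = √(-4842700092721/390122) = I*√1889243845572501962/390122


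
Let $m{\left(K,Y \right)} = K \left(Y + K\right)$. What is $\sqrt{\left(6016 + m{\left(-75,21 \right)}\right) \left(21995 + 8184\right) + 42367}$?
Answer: $\sqrt{303824181} \approx 17431.0$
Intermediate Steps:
$m{\left(K,Y \right)} = K \left(K + Y\right)$
$\sqrt{\left(6016 + m{\left(-75,21 \right)}\right) \left(21995 + 8184\right) + 42367} = \sqrt{\left(6016 - 75 \left(-75 + 21\right)\right) \left(21995 + 8184\right) + 42367} = \sqrt{\left(6016 - -4050\right) 30179 + 42367} = \sqrt{\left(6016 + 4050\right) 30179 + 42367} = \sqrt{10066 \cdot 30179 + 42367} = \sqrt{303781814 + 42367} = \sqrt{303824181}$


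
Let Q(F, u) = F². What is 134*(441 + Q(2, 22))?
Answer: 59630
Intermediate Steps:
134*(441 + Q(2, 22)) = 134*(441 + 2²) = 134*(441 + 4) = 134*445 = 59630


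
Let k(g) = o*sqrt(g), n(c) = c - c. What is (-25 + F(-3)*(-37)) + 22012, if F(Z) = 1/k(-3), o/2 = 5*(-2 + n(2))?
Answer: 21987 - 37*I*sqrt(3)/60 ≈ 21987.0 - 1.0681*I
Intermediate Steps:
n(c) = 0
o = -20 (o = 2*(5*(-2 + 0)) = 2*(5*(-2)) = 2*(-10) = -20)
k(g) = -20*sqrt(g)
F(Z) = I*sqrt(3)/60 (F(Z) = 1/(-20*I*sqrt(3)) = I*sqrt(3)/60)
(-25 + F(-3)*(-37)) + 22012 = (-25 + (I*sqrt(3)/60)*(-37)) + 22012 = (-25 - 37*I*sqrt(3)/60) + 22012 = 21987 - 37*I*sqrt(3)/60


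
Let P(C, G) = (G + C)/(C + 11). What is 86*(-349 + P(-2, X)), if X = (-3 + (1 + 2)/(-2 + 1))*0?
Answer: -270298/9 ≈ -30033.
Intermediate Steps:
X = 0 (X = (-3 + 3/(-1))*0 = (-3 + 3*(-1))*0 = (-3 - 3)*0 = -6*0 = 0)
P(C, G) = (C + G)/(11 + C)
86*(-349 + P(-2, X)) = 86*(-349 + (-2 + 0)/(11 - 2)) = 86*(-349 - 2/9) = 86*(-3143/9) = -270298/9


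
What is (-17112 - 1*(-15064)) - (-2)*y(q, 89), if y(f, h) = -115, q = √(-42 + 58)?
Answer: -2278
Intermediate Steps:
q = 4 (q = √16 = 4)
(-17112 - 1*(-15064)) - (-2)*y(q, 89) = (-17112 - 1*(-15064)) - (-2)*(-115) = (-17112 + 15064) - 1*230 = -2048 - 230 = -2278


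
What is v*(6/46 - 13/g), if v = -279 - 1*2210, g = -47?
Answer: -1095160/1081 ≈ -1013.1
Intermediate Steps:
v = -2489 (v = -279 - 2210 = -2489)
v*(6/46 - 13/g) = -2489*(6/46 - 13/(-47)) = -2489*(6*(1/46) - 13*(-1/47)) = -2489*(3/23 + 13/47) = -2489*440/1081 = -1095160/1081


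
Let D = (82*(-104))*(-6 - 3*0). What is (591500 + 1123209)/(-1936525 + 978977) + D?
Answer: 48994101355/957548 ≈ 51166.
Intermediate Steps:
D = 51168 (D = -8528*(-6 + 0) = -8528*(-6) = 51168)
(591500 + 1123209)/(-1936525 + 978977) + D = (591500 + 1123209)/(-1936525 + 978977) + 51168 = 1714709/(-957548) + 51168 = 1714709*(-1/957548) + 51168 = -1714709/957548 + 51168 = 48994101355/957548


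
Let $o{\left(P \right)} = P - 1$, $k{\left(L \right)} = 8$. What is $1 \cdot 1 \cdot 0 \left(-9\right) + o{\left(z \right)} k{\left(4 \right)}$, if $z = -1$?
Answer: $-16$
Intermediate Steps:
$o{\left(P \right)} = -1 + P$
$1 \cdot 1 \cdot 0 \left(-9\right) + o{\left(z \right)} k{\left(4 \right)} = 1 \cdot 1 \cdot 0 \left(-9\right) + \left(-1 - 1\right) 8 = 1 \cdot 0 \left(-9\right) - 16 = 0 \left(-9\right) - 16 = 0 - 16 = -16$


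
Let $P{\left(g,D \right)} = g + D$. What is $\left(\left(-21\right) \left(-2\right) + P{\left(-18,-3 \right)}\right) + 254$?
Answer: $275$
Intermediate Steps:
$P{\left(g,D \right)} = D + g$
$\left(\left(-21\right) \left(-2\right) + P{\left(-18,-3 \right)}\right) + 254 = \left(\left(-21\right) \left(-2\right) - 21\right) + 254 = \left(42 - 21\right) + 254 = 21 + 254 = 275$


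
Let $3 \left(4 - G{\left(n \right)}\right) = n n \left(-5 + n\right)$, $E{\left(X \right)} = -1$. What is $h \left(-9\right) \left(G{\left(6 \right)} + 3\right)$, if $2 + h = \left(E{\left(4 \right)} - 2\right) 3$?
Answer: $-495$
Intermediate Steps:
$h = -11$ ($h = -2 + \left(-1 - 2\right) 3 = -2 - 9 = -11$)
$G{\left(n \right)} = 4 - \frac{n^{2} \left(-5 + n\right)}{3}$ ($G{\left(n \right)} = 4 - \frac{n n \left(-5 + n\right)}{3} = 4 - \frac{n^{2} \left(-5 + n\right)}{3}$)
$h \left(-9\right) \left(G{\left(6 \right)} + 3\right) = \left(-11\right) \left(-9\right) \left(\left(4 - \frac{6^{3}}{3} + \frac{5 \cdot 6^{2}}{3}\right) + 3\right) = 99 \left(\left(4 - 72 + \frac{5}{3} \cdot 36\right) + 3\right) = 99 \left(\left(4 - 72 + 60\right) + 3\right) = 99 \left(-8 + 3\right) = 99 \left(-5\right) = -495$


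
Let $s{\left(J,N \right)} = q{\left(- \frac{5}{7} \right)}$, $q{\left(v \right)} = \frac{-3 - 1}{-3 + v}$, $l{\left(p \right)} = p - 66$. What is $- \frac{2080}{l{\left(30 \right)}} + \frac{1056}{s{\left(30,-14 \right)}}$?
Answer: $\frac{65416}{63} \approx 1038.3$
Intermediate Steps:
$l{\left(p \right)} = -66 + p$
$q{\left(v \right)} = - \frac{4}{-3 + v}$
$s{\left(J,N \right)} = \frac{14}{13}$ ($s{\left(J,N \right)} = - \frac{4}{-3 - \frac{5}{7}} = - \frac{4}{- \frac{26}{7}} = \left(-4\right) \left(- \frac{7}{26}\right) = \frac{14}{13}$)
$- \frac{2080}{l{\left(30 \right)}} + \frac{1056}{s{\left(30,-14 \right)}} = - \frac{2080}{-66 + 30} + \frac{1056}{\frac{14}{13}} = - \frac{2080}{-36} + 1056 \cdot \frac{13}{14} = \left(-2080\right) \left(- \frac{1}{36}\right) + \frac{6864}{7} = \frac{520}{9} + \frac{6864}{7} = \frac{65416}{63}$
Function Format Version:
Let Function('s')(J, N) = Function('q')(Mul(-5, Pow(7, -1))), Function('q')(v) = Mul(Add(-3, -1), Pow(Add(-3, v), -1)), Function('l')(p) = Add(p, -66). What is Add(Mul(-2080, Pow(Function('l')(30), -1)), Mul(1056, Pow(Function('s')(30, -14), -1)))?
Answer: Rational(65416, 63) ≈ 1038.3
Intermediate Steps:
Function('l')(p) = Add(-66, p)
Function('q')(v) = Mul(-4, Pow(Add(-3, v), -1))
Function('s')(J, N) = Rational(14, 13) (Function('s')(J, N) = Mul(-4, Pow(Add(-3, Mul(-5, Pow(7, -1))), -1)) = Mul(-4, Pow(Add(-3, Mul(-5, Rational(1, 7))), -1)) = Mul(-4, Pow(Add(-3, Rational(-5, 7)), -1)) = Mul(-4, Pow(Rational(-26, 7), -1)) = Mul(-4, Rational(-7, 26)) = Rational(14, 13))
Add(Mul(-2080, Pow(Function('l')(30), -1)), Mul(1056, Pow(Function('s')(30, -14), -1))) = Add(Mul(-2080, Pow(Add(-66, 30), -1)), Mul(1056, Pow(Rational(14, 13), -1))) = Add(Mul(-2080, Pow(-36, -1)), Mul(1056, Rational(13, 14))) = Add(Mul(-2080, Rational(-1, 36)), Rational(6864, 7)) = Add(Rational(520, 9), Rational(6864, 7)) = Rational(65416, 63)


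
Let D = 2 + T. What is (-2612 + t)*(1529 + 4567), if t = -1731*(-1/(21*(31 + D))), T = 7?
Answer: -556856646/35 ≈ -1.5910e+7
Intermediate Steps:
D = 9 (D = 2 + 7 = 9)
t = 577/280 (t = -1731*(-1/(21*(31 + 9))) = -1731/((-21*40)) = -1731/(-840) = -1731*(-1/840) = 577/280 ≈ 2.0607)
(-2612 + t)*(1529 + 4567) = (-2612 + 577/280)*(1529 + 4567) = -730783/280*6096 = -556856646/35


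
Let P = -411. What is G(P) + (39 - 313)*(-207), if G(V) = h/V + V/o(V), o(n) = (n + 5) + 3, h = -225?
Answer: 3131544030/55211 ≈ 56720.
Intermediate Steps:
o(n) = 8 + n (o(n) = (5 + n) + 3 = 8 + n)
G(V) = -225/V + V/(8 + V)
G(P) + (39 - 313)*(-207) = (-225/(-411) - 411/(8 - 411)) + (39 - 313)*(-207) = (-225*(-1/411) - 411/(-403)) - 274*(-207) = (75/137 - 411*(-1/403)) + 56718 = (75/137 + 411/403) + 56718 = 86532/55211 + 56718 = 3131544030/55211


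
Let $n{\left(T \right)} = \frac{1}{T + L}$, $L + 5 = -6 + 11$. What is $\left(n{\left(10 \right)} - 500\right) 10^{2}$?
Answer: $-49990$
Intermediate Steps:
$L = 0$ ($L = -5 + \left(-6 + 11\right) = -5 + 5 = 0$)
$n{\left(T \right)} = \frac{1}{T}$ ($n{\left(T \right)} = \frac{1}{T + 0} = \frac{1}{T}$)
$\left(n{\left(10 \right)} - 500\right) 10^{2} = \left(\frac{1}{10} - 500\right) 10^{2} = \left(\frac{1}{10} - 500\right) 100 = \left(- \frac{4999}{10}\right) 100 = -49990$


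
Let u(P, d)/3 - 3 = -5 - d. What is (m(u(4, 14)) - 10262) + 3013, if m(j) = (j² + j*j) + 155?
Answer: -2486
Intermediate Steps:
u(P, d) = -6 - 3*d (u(P, d) = 9 + 3*(-5 - d) = 9 + (-15 - 3*d) = -6 - 3*d)
m(j) = 155 + 2*j² (m(j) = (j² + j²) + 155 = 2*j² + 155 = 155 + 2*j²)
(m(u(4, 14)) - 10262) + 3013 = ((155 + 2*(-6 - 3*14)²) - 10262) + 3013 = ((155 + 2*(-6 - 42)²) - 10262) + 3013 = ((155 + 2*(-48)²) - 10262) + 3013 = ((155 + 2*2304) - 10262) + 3013 = ((155 + 4608) - 10262) + 3013 = (4763 - 10262) + 3013 = -5499 + 3013 = -2486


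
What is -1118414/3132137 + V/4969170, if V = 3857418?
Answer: 362465130327/864673400905 ≈ 0.41919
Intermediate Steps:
-1118414/3132137 + V/4969170 = -1118414/3132137 + 3857418/4969170 = -1118414*1/3132137 + 3857418*(1/4969170) = -1118414/3132137 + 214301/276065 = 362465130327/864673400905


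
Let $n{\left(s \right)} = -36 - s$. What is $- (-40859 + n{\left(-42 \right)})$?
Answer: $40853$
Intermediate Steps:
$- (-40859 + n{\left(-42 \right)}) = - (-40859 - -6) = - (-40859 + \left(-36 + 42\right)) = - (-40859 + 6) = \left(-1\right) \left(-40853\right) = 40853$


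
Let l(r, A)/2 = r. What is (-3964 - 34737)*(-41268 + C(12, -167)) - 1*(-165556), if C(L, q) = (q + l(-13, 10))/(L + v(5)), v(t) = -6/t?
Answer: 86290381361/54 ≈ 1.5980e+9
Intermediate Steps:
l(r, A) = 2*r
C(L, q) = (-26 + q)/(-6/5 + L) (C(L, q) = (q + 2*(-13))/(L - 6/5) = (q - 26)/(L - 6*⅕) = (-26 + q)/(L - 6/5) = (-26 + q)/(-6/5 + L))
(-3964 - 34737)*(-41268 + C(12, -167)) - 1*(-165556) = (-3964 - 34737)*(-41268 + 5*(-26 - 167)/(-6 + 5*12)) - 1*(-165556) = -38701*(-41268 + 5*(-193)/(-6 + 60)) + 165556 = -38701*(-41268 + 5*(-193)/54) + 165556 = -38701*(-41268 + 5*(1/54)*(-193)) + 165556 = -38701*(-41268 - 965/54) + 165556 = -38701*(-2229437/54) + 165556 = 86281441337/54 + 165556 = 86290381361/54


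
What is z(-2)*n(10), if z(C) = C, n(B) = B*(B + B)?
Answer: -400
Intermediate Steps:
n(B) = 2*B² (n(B) = B*(2*B) = 2*B²)
z(-2)*n(10) = -4*10² = -4*100 = -2*200 = -400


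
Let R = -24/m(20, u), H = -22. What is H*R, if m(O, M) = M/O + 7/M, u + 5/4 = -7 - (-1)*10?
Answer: 14080/109 ≈ 129.17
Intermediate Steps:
u = 7/4 (u = -5/4 + (-7 - (-1)*10) = -5/4 + (-7 - 1*(-10)) = -5/4 + (-7 + 10) = -5/4 + 3 = 7/4 ≈ 1.7500)
m(O, M) = 7/M + M/O
R = -640/109 (R = -24/(7/(7/4) + (7/4)/20) = -24/(7*(4/7) + (7/4)*(1/20)) = -24/(4 + 7/80) = -24/327/80 = -24*80/327 = -640/109 ≈ -5.8716)
H*R = -22*(-640/109) = 14080/109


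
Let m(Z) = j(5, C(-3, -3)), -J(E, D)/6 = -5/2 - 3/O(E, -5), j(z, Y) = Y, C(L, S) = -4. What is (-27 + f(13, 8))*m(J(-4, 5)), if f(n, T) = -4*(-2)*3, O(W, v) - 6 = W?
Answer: 12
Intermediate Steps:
O(W, v) = 6 + W
J(E, D) = 15 + 18/(6 + E) (J(E, D) = -6*(-5/2 - 3/(6 + E)) = 15 + 18/(6 + E))
m(Z) = -4
f(n, T) = 24 (f(n, T) = 8*3 = 24)
(-27 + f(13, 8))*m(J(-4, 5)) = (-27 + 24)*(-4) = -3*(-4) = 12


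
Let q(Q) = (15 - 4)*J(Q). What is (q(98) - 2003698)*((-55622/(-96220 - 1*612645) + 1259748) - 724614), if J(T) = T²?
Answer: -720003663815936728/708865 ≈ -1.0157e+12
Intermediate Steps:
q(Q) = 11*Q² (q(Q) = (15 - 4)*Q² = 11*Q²)
(q(98) - 2003698)*((-55622/(-96220 - 1*612645) + 1259748) - 724614) = (11*98² - 2003698)*((-55622/(-96220 - 1*612645) + 1259748) - 724614) = (11*9604 - 2003698)*((-55622/(-96220 - 612645) + 1259748) - 724614) = (105644 - 2003698)*((-55622/(-708865) + 1259748) - 724614) = -1898054*((-55622*(-1/708865) + 1259748) - 724614) = -1898054*((55622/708865 + 1259748) - 724614) = -1898054*(892991321642/708865 - 724614) = -1898054*379337818532/708865 = -720003663815936728/708865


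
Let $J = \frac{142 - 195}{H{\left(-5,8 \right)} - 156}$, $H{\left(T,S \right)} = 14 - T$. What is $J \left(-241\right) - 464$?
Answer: $- \frac{76341}{137} \approx -557.23$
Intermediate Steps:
$J = \frac{53}{137}$ ($J = \frac{142 - 195}{\left(14 - -5\right) - 156} = - \frac{53}{\left(14 + 5\right) - 156} = - \frac{53}{19 - 156} = - \frac{53}{-137} = \left(-53\right) \left(- \frac{1}{137}\right) = \frac{53}{137} \approx 0.38686$)
$J \left(-241\right) - 464 = \frac{53}{137} \left(-241\right) - 464 = - \frac{12773}{137} - 464 = - \frac{76341}{137}$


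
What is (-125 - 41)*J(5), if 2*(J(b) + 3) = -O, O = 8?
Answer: 1162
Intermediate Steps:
J(b) = -7 (J(b) = -3 + (-1*8)/2 = -3 + (½)*(-8) = -3 - 4 = -7)
(-125 - 41)*J(5) = (-125 - 41)*(-7) = -166*(-7) = 1162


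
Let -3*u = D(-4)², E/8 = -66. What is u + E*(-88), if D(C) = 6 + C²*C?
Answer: 136028/3 ≈ 45343.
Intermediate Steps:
D(C) = 6 + C³
E = -528 (E = 8*(-66) = -528)
u = -3364/3 (u = -(6 + (-4)³)²/3 = -(6 - 64)²/3 = -⅓*(-58)² = -⅓*3364 = -3364/3 ≈ -1121.3)
u + E*(-88) = -3364/3 - 528*(-88) = -3364/3 + 46464 = 136028/3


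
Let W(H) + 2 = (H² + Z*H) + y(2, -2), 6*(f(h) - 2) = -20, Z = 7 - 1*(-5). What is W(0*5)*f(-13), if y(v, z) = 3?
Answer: -4/3 ≈ -1.3333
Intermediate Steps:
Z = 12 (Z = 7 + 5 = 12)
f(h) = -4/3 (f(h) = 2 + (⅙)*(-20) = 2 - 10/3 = -4/3)
W(H) = 1 + H² + 12*H (W(H) = -2 + ((H² + 12*H) + 3) = -2 + (3 + H² + 12*H) = 1 + H² + 12*H)
W(0*5)*f(-13) = (1 + (0*5)² + 12*(0*5))*(-4/3) = (1 + 0² + 12*0)*(-4/3) = (1 + 0 + 0)*(-4/3) = 1*(-4/3) = -4/3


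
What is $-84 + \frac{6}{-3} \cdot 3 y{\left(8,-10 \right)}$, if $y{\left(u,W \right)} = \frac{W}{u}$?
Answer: $- \frac{153}{2} \approx -76.5$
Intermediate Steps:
$-84 + \frac{6}{-3} \cdot 3 y{\left(8,-10 \right)} = -84 + \frac{6}{-3} \cdot 3 \left(- \frac{10}{8}\right) = -84 + 6 \left(- \frac{1}{3}\right) 3 \left(\left(-10\right) \frac{1}{8}\right) = -84 + \left(-2\right) 3 \left(- \frac{5}{4}\right) = -84 - - \frac{15}{2} = -84 + \frac{15}{2} = - \frac{153}{2}$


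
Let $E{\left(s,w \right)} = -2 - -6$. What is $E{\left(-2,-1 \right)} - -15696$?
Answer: $15700$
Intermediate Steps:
$E{\left(s,w \right)} = 4$ ($E{\left(s,w \right)} = -2 + 6 = 4$)
$E{\left(-2,-1 \right)} - -15696 = 4 - -15696 = 4 + 15696 = 15700$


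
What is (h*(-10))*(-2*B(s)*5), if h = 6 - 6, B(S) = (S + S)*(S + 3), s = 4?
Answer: 0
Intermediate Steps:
B(S) = 2*S*(3 + S) (B(S) = (2*S)*(3 + S) = 2*S*(3 + S))
h = 0
(h*(-10))*(-2*B(s)*5) = (0*(-10))*(-4*4*(3 + 4)*5) = 0*(-4*4*7*5) = 0*(-2*56*5) = 0*(-112*5) = 0*(-560) = 0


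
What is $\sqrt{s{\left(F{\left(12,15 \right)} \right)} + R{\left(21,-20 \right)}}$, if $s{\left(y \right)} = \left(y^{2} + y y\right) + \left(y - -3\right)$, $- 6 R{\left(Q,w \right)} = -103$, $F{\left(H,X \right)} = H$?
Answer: $\frac{\sqrt{11526}}{6} \approx 17.893$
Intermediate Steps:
$R{\left(Q,w \right)} = \frac{103}{6}$ ($R{\left(Q,w \right)} = \left(- \frac{1}{6}\right) \left(-103\right) = \frac{103}{6}$)
$s{\left(y \right)} = 3 + y + 2 y^{2}$ ($s{\left(y \right)} = \left(y^{2} + y^{2}\right) + \left(y + 3\right) = 2 y^{2} + \left(3 + y\right) = 3 + y + 2 y^{2}$)
$\sqrt{s{\left(F{\left(12,15 \right)} \right)} + R{\left(21,-20 \right)}} = \sqrt{\left(3 + 12 + 2 \cdot 12^{2}\right) + \frac{103}{6}} = \sqrt{\left(3 + 12 + 2 \cdot 144\right) + \frac{103}{6}} = \sqrt{\left(3 + 12 + 288\right) + \frac{103}{6}} = \sqrt{303 + \frac{103}{6}} = \sqrt{\frac{1921}{6}} = \frac{\sqrt{11526}}{6}$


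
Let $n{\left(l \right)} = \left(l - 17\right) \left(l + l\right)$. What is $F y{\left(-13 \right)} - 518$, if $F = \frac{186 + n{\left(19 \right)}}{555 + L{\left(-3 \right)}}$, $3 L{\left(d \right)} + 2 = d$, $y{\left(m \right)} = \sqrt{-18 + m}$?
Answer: $-518 + \frac{393 i \sqrt{31}}{830} \approx -518.0 + 2.6363 i$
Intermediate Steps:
$n{\left(l \right)} = 2 l \left(-17 + l\right)$ ($n{\left(l \right)} = \left(-17 + l\right) 2 l = 2 l \left(-17 + l\right)$)
$L{\left(d \right)} = - \frac{2}{3} + \frac{d}{3}$
$F = \frac{393}{830}$ ($F = \frac{186 + 2 \cdot 19 \left(-17 + 19\right)}{555 + \left(- \frac{2}{3} + \frac{1}{3} \left(-3\right)\right)} = \frac{186 + 2 \cdot 19 \cdot 2}{555 - \frac{5}{3}} = \frac{186 + 76}{555 - \frac{5}{3}} = \frac{262}{\frac{1660}{3}} = 262 \cdot \frac{3}{1660} = \frac{393}{830} \approx 0.47349$)
$F y{\left(-13 \right)} - 518 = \frac{393 \sqrt{-18 - 13}}{830} - 518 = \frac{393 \sqrt{-31}}{830} - 518 = \frac{393 i \sqrt{31}}{830} - 518 = -518 + \frac{393 i \sqrt{31}}{830}$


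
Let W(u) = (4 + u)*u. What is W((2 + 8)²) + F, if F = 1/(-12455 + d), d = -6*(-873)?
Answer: 75056799/7217 ≈ 10400.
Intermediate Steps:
d = 5238
F = -1/7217 (F = 1/(-12455 + 5238) = 1/(-7217) = -1/7217 ≈ -0.00013856)
W(u) = u*(4 + u)
W((2 + 8)²) + F = (2 + 8)²*(4 + (2 + 8)²) - 1/7217 = 10²*(4 + 10²) - 1/7217 = 100*(4 + 100) - 1/7217 = 100*104 - 1/7217 = 10400 - 1/7217 = 75056799/7217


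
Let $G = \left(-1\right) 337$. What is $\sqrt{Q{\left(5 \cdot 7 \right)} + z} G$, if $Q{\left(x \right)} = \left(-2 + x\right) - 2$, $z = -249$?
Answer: $- 337 i \sqrt{218} \approx - 4975.7 i$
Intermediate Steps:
$G = -337$
$Q{\left(x \right)} = -4 + x$
$\sqrt{Q{\left(5 \cdot 7 \right)} + z} G = \sqrt{\left(-4 + 5 \cdot 7\right) - 249} \left(-337\right) = \sqrt{\left(-4 + 35\right) - 249} \left(-337\right) = \sqrt{31 - 249} \left(-337\right) = \sqrt{-218} \left(-337\right) = i \sqrt{218} \left(-337\right) = - 337 i \sqrt{218}$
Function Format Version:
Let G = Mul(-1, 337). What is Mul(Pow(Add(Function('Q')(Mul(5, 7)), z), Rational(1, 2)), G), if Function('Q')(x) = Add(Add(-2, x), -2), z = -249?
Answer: Mul(-337, I, Pow(218, Rational(1, 2))) ≈ Mul(-4975.7, I)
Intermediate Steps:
G = -337
Function('Q')(x) = Add(-4, x)
Mul(Pow(Add(Function('Q')(Mul(5, 7)), z), Rational(1, 2)), G) = Mul(Pow(Add(Add(-4, Mul(5, 7)), -249), Rational(1, 2)), -337) = Mul(Pow(Add(Add(-4, 35), -249), Rational(1, 2)), -337) = Mul(Pow(Add(31, -249), Rational(1, 2)), -337) = Mul(Pow(-218, Rational(1, 2)), -337) = Mul(Mul(I, Pow(218, Rational(1, 2))), -337) = Mul(-337, I, Pow(218, Rational(1, 2)))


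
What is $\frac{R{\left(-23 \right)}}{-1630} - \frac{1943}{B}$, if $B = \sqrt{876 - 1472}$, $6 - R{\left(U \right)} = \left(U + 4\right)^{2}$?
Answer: $\frac{71}{326} + \frac{1943 i \sqrt{149}}{298} \approx 0.21779 + 79.588 i$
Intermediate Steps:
$R{\left(U \right)} = 6 - \left(4 + U\right)^{2}$ ($R{\left(U \right)} = 6 - \left(U + 4\right)^{2} = 6 - \left(4 + U\right)^{2}$)
$B = 2 i \sqrt{149}$ ($B = \sqrt{-596} = 2 i \sqrt{149} \approx 24.413 i$)
$\frac{R{\left(-23 \right)}}{-1630} - \frac{1943}{B} = \frac{6 - \left(4 - 23\right)^{2}}{-1630} - \frac{1943}{2 i \sqrt{149}} = \left(6 - \left(-19\right)^{2}\right) \left(- \frac{1}{1630}\right) - 1943 \left(- \frac{i \sqrt{149}}{298}\right) = \left(6 - 361\right) \left(- \frac{1}{1630}\right) + \frac{1943 i \sqrt{149}}{298} = \left(-355\right) \left(- \frac{1}{1630}\right) + \frac{1943 i \sqrt{149}}{298} = \frac{71}{326} + \frac{1943 i \sqrt{149}}{298}$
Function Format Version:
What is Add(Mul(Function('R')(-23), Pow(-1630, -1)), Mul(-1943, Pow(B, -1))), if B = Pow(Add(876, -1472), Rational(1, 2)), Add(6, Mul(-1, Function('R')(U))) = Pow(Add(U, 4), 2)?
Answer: Add(Rational(71, 326), Mul(Rational(1943, 298), I, Pow(149, Rational(1, 2)))) ≈ Add(0.21779, Mul(79.588, I))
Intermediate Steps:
Function('R')(U) = Add(6, Mul(-1, Pow(Add(4, U), 2))) (Function('R')(U) = Add(6, Mul(-1, Pow(Add(U, 4), 2))) = Add(6, Mul(-1, Pow(Add(4, U), 2))))
B = Mul(2, I, Pow(149, Rational(1, 2))) (B = Pow(-596, Rational(1, 2)) = Mul(2, I, Pow(149, Rational(1, 2))) ≈ Mul(24.413, I))
Add(Mul(Function('R')(-23), Pow(-1630, -1)), Mul(-1943, Pow(B, -1))) = Add(Mul(Add(6, Mul(-1, Pow(Add(4, -23), 2))), Pow(-1630, -1)), Mul(-1943, Pow(Mul(2, I, Pow(149, Rational(1, 2))), -1))) = Add(Mul(Add(6, Mul(-1, Pow(-19, 2))), Rational(-1, 1630)), Mul(-1943, Mul(Rational(-1, 298), I, Pow(149, Rational(1, 2))))) = Add(Mul(Add(6, Mul(-1, 361)), Rational(-1, 1630)), Mul(Rational(1943, 298), I, Pow(149, Rational(1, 2)))) = Add(Mul(Add(6, -361), Rational(-1, 1630)), Mul(Rational(1943, 298), I, Pow(149, Rational(1, 2)))) = Add(Mul(-355, Rational(-1, 1630)), Mul(Rational(1943, 298), I, Pow(149, Rational(1, 2)))) = Add(Rational(71, 326), Mul(Rational(1943, 298), I, Pow(149, Rational(1, 2))))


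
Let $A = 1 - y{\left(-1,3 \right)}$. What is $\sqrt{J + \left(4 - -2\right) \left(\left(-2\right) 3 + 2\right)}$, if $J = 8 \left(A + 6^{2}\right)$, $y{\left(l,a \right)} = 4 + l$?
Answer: $2 \sqrt{62} \approx 15.748$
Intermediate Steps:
$A = -2$ ($A = 1 - \left(4 - 1\right) = 1 - 3 = -2$)
$J = 272$ ($J = 8 \left(-2 + 6^{2}\right) = 8 \left(-2 + 36\right) = 8 \cdot 34 = 272$)
$\sqrt{J + \left(4 - -2\right) \left(\left(-2\right) 3 + 2\right)} = \sqrt{272 + \left(4 - -2\right) \left(\left(-2\right) 3 + 2\right)} = \sqrt{272 + \left(4 + 2\right) \left(-6 + 2\right)} = \sqrt{272 + 6 \left(-4\right)} = \sqrt{272 - 24} = \sqrt{248} = 2 \sqrt{62}$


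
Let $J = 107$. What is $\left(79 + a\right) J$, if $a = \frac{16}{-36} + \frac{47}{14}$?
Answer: $\frac{1104347}{126} \approx 8764.7$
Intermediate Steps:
$a = \frac{367}{126}$ ($a = 16 \left(- \frac{1}{36}\right) + 47 \cdot \frac{1}{14} = - \frac{4}{9} + \frac{47}{14} = \frac{367}{126} \approx 2.9127$)
$\left(79 + a\right) J = \left(79 + \frac{367}{126}\right) 107 = \frac{10321}{126} \cdot 107 = \frac{1104347}{126}$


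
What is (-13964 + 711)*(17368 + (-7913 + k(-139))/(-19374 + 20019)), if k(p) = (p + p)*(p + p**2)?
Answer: -77687111303/645 ≈ -1.2045e+8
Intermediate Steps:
k(p) = 2*p*(p + p**2) (k(p) = (2*p)*(p + p**2) = 2*p*(p + p**2))
(-13964 + 711)*(17368 + (-7913 + k(-139))/(-19374 + 20019)) = (-13964 + 711)*(17368 + (-7913 + 2*(-139)**2*(1 - 139))/(-19374 + 20019)) = -13253*(17368 + (-7913 + 2*19321*(-138))/645) = -13253*(17368 + (-7913 - 5332596)*(1/645)) = -13253*(17368 - 5340509*1/645) = -13253*(17368 - 5340509/645) = -13253*5861851/645 = -77687111303/645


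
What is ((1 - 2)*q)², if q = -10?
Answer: 100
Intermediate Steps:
((1 - 2)*q)² = ((1 - 2)*(-10))² = (-1*(-10))² = 10² = 100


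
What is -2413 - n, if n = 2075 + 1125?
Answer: -5613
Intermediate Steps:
n = 3200
-2413 - n = -2413 - 1*3200 = -2413 - 3200 = -5613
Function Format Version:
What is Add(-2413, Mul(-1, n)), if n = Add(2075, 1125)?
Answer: -5613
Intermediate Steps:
n = 3200
Add(-2413, Mul(-1, n)) = Add(-2413, Mul(-1, 3200)) = Add(-2413, -3200) = -5613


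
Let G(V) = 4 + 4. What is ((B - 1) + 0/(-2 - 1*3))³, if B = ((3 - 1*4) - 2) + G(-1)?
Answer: 64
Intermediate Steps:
G(V) = 8
B = 5 (B = ((3 - 1*4) - 2) + 8 = ((3 - 4) - 2) + 8 = (-1 - 2) + 8 = -3 + 8 = 5)
((B - 1) + 0/(-2 - 1*3))³ = ((5 - 1) + 0/(-2 - 1*3))³ = (4 + 0/(-2 - 3))³ = (4 + 0/(-5))³ = (4 + 0*(-⅕))³ = (4 + 0)³ = 4³ = 64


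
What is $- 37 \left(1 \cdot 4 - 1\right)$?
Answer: $-111$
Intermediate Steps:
$- 37 \left(1 \cdot 4 - 1\right) = - 37 \left(4 - 1\right) = - 37 \cdot 3 = \left(-1\right) 111 = -111$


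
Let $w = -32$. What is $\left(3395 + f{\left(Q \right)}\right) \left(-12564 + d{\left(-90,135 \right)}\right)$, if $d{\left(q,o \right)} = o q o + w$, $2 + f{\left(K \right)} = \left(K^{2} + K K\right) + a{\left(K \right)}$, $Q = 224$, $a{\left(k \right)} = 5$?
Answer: $-171482772500$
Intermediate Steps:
$f{\left(K \right)} = 3 + 2 K^{2}$ ($f{\left(K \right)} = -2 + \left(\left(K^{2} + K K\right) + 5\right) = -2 + \left(\left(K^{2} + K^{2}\right) + 5\right) = -2 + \left(2 K^{2} + 5\right) = -2 + \left(5 + 2 K^{2}\right) = 3 + 2 K^{2}$)
$d{\left(q,o \right)} = -32 + q o^{2}$ ($d{\left(q,o \right)} = o q o - 32 = q o^{2} - 32 = -32 + q o^{2}$)
$\left(3395 + f{\left(Q \right)}\right) \left(-12564 + d{\left(-90,135 \right)}\right) = \left(3395 + \left(3 + 2 \cdot 224^{2}\right)\right) \left(-12564 - \left(32 + 90 \cdot 135^{2}\right)\right) = \left(3395 + \left(3 + 2 \cdot 50176\right)\right) \left(-12564 - 1640282\right) = \left(3395 + \left(3 + 100352\right)\right) \left(-12564 - 1640282\right) = \left(3395 + 100355\right) \left(-12564 - 1640282\right) = 103750 \left(-1652846\right) = -171482772500$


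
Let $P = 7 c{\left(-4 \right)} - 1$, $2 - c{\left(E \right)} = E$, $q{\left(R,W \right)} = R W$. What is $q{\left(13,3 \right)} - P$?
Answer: $-2$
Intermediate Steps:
$c{\left(E \right)} = 2 - E$
$P = 41$ ($P = 7 \left(2 - -4\right) - 1 = 7 \left(2 + 4\right) - 1 = 7 \cdot 6 - 1 = 42 - 1 = 41$)
$q{\left(13,3 \right)} - P = 13 \cdot 3 - 41 = 39 - 41 = -2$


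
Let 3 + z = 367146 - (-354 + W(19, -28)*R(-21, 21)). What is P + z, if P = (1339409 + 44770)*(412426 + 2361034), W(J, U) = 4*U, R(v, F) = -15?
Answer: 3838965455157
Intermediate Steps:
P = 3838965089340 (P = 1384179*2773460 = 3838965089340)
z = 365817 (z = -3 + (367146 - (-354 + (4*(-28))*(-15))) = -3 + (367146 - (-354 - 112*(-15))) = -3 + (367146 - (-354 + 1680)) = -3 + (367146 - 1*1326) = -3 + (367146 - 1326) = -3 + 365820 = 365817)
P + z = 3838965089340 + 365817 = 3838965455157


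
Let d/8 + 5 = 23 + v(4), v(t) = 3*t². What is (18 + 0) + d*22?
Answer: 11634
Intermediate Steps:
d = 528 (d = -40 + 8*(23 + 3*4²) = -40 + 8*(23 + 3*16) = -40 + 8*(23 + 48) = -40 + 8*71 = -40 + 568 = 528)
(18 + 0) + d*22 = (18 + 0) + 528*22 = 18 + 11616 = 11634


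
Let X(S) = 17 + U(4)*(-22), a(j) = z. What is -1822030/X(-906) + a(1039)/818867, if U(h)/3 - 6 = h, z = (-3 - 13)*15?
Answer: 1492000085690/526531481 ≈ 2833.6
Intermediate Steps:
z = -240 (z = -16*15 = -240)
U(h) = 18 + 3*h
a(j) = -240
X(S) = -643 (X(S) = 17 + (18 + 3*4)*(-22) = 17 + (18 + 12)*(-22) = 17 + 30*(-22) = 17 - 660 = -643)
-1822030/X(-906) + a(1039)/818867 = -1822030/(-643) - 240/818867 = -1822030*(-1/643) - 240*1/818867 = 1822030/643 - 240/818867 = 1492000085690/526531481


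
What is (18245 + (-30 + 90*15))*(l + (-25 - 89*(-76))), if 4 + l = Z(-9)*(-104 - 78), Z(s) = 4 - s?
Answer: 85479485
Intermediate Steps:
l = -2370 (l = -4 + (4 - 1*(-9))*(-104 - 78) = -4 + (4 + 9)*(-182) = -4 + 13*(-182) = -4 - 2366 = -2370)
(18245 + (-30 + 90*15))*(l + (-25 - 89*(-76))) = (18245 + (-30 + 90*15))*(-2370 + (-25 - 89*(-76))) = (18245 + (-30 + 1350))*(-2370 + (-25 + 6764)) = (18245 + 1320)*(-2370 + 6739) = 19565*4369 = 85479485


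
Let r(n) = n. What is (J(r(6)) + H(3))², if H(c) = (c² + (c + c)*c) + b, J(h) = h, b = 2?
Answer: 1225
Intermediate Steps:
H(c) = 2 + 3*c² (H(c) = (c² + (c + c)*c) + 2 = (c² + (2*c)*c) + 2 = (c² + 2*c²) + 2 = 3*c² + 2 = 2 + 3*c²)
(J(r(6)) + H(3))² = (6 + (2 + 3*3²))² = (6 + (2 + 3*9))² = (6 + (2 + 27))² = (6 + 29)² = 35² = 1225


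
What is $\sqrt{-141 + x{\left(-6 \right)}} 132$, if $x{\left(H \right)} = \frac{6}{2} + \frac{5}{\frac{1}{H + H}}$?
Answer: $396 i \sqrt{22} \approx 1857.4 i$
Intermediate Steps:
$x{\left(H \right)} = 3 + 10 H$ ($x{\left(H \right)} = 6 \cdot \frac{1}{2} + \frac{5}{\frac{1}{2 H}} = 3 + \frac{5}{\frac{1}{2} \frac{1}{H}} = 3 + 5 \cdot 2 H = 3 + 10 H$)
$\sqrt{-141 + x{\left(-6 \right)}} 132 = \sqrt{-141 + \left(3 + 10 \left(-6\right)\right)} 132 = \sqrt{-141 + \left(3 - 60\right)} 132 = \sqrt{-141 - 57} \cdot 132 = \sqrt{-198} \cdot 132 = 3 i \sqrt{22} \cdot 132 = 396 i \sqrt{22}$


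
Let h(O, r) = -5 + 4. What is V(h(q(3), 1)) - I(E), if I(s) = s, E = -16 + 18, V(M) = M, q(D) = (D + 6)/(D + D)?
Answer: -3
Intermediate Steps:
q(D) = (6 + D)/(2*D) (q(D) = (6 + D)/((2*D)) = (6 + D)*(1/(2*D)) = (6 + D)/(2*D))
h(O, r) = -1
E = 2
V(h(q(3), 1)) - I(E) = -1 - 1*2 = -1 - 2 = -3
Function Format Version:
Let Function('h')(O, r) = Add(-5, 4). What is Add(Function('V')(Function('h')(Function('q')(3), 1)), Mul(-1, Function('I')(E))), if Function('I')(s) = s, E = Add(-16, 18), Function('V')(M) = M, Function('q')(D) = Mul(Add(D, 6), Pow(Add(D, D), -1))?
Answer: -3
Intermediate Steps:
Function('q')(D) = Mul(Rational(1, 2), Pow(D, -1), Add(6, D)) (Function('q')(D) = Mul(Add(6, D), Pow(Mul(2, D), -1)) = Mul(Add(6, D), Mul(Rational(1, 2), Pow(D, -1))) = Mul(Rational(1, 2), Pow(D, -1), Add(6, D)))
Function('h')(O, r) = -1
E = 2
Add(Function('V')(Function('h')(Function('q')(3), 1)), Mul(-1, Function('I')(E))) = Add(-1, Mul(-1, 2)) = Add(-1, -2) = -3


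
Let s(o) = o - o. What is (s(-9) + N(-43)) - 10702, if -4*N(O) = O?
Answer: -42765/4 ≈ -10691.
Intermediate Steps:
N(O) = -O/4
s(o) = 0
(s(-9) + N(-43)) - 10702 = (0 - ¼*(-43)) - 10702 = (0 + 43/4) - 10702 = 43/4 - 10702 = -42765/4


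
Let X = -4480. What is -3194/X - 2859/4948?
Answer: 374449/2770880 ≈ 0.13514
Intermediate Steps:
-3194/X - 2859/4948 = -3194/(-4480) - 2859/4948 = -3194*(-1/4480) - 2859*1/4948 = 1597/2240 - 2859/4948 = 374449/2770880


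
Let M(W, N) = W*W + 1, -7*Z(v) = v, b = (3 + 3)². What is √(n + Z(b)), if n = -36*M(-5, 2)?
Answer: 6*I*√1281/7 ≈ 30.678*I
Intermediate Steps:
b = 36 (b = 6² = 36)
Z(v) = -v/7
M(W, N) = 1 + W² (M(W, N) = W² + 1 = 1 + W²)
n = -936 (n = -36*(1 + (-5)²) = -36*(1 + 25) = -36*26 = -936)
√(n + Z(b)) = √(-936 - ⅐*36) = √(-936 - 36/7) = √(-6588/7) = 6*I*√1281/7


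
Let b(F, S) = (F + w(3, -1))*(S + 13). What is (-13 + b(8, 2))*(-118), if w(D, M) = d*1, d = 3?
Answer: -17936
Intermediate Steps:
w(D, M) = 3 (w(D, M) = 3*1 = 3)
b(F, S) = (3 + F)*(13 + S) (b(F, S) = (F + 3)*(S + 13) = (3 + F)*(13 + S))
(-13 + b(8, 2))*(-118) = (-13 + (39 + 3*2 + 13*8 + 8*2))*(-118) = (-13 + (39 + 6 + 104 + 16))*(-118) = (-13 + 165)*(-118) = 152*(-118) = -17936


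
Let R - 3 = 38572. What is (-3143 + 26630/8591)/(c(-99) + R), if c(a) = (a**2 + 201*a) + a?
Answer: -26974883/243795398 ≈ -0.11065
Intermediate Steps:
c(a) = a**2 + 202*a
R = 38575 (R = 3 + 38572 = 38575)
(-3143 + 26630/8591)/(c(-99) + R) = (-3143 + 26630/8591)/(-99*(202 - 99) + 38575) = (-3143 + 26630*(1/8591))/(-99*103 + 38575) = (-3143 + 26630/8591)/(-10197 + 38575) = -26974883/8591/28378 = -26974883/8591*1/28378 = -26974883/243795398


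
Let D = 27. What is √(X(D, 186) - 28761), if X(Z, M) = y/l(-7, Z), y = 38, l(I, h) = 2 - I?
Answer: I*√258811/3 ≈ 169.58*I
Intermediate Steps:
X(Z, M) = 38/9 (X(Z, M) = 38/(2 - 1*(-7)) = 38/(2 + 7) = 38/9)
√(X(D, 186) - 28761) = √(38/9 - 28761) = √(-258811/9) = I*√258811/3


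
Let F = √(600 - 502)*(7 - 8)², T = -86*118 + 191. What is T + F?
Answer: -9957 + 7*√2 ≈ -9947.1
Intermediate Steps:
T = -9957 (T = -10148 + 191 = -9957)
F = 7*√2 (F = √98*(-1)² = (7*√2)*1 = 7*√2 ≈ 9.8995)
T + F = -9957 + 7*√2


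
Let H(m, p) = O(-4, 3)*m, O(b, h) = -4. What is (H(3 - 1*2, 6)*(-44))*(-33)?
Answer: -5808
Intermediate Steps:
H(m, p) = -4*m
(H(3 - 1*2, 6)*(-44))*(-33) = (-4*(3 - 1*2)*(-44))*(-33) = (-4*(3 - 2)*(-44))*(-33) = (-4*1*(-44))*(-33) = -4*(-44)*(-33) = 176*(-33) = -5808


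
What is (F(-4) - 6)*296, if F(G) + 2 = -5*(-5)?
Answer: 5032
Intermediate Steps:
F(G) = 23 (F(G) = -2 - 5*(-5) = -2 + 25 = 23)
(F(-4) - 6)*296 = (23 - 6)*296 = 17*296 = 5032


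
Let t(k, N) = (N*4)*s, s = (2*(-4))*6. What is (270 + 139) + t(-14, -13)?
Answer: 2905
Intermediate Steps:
s = -48 (s = -8*6 = -48)
t(k, N) = -192*N (t(k, N) = (N*4)*(-48) = (4*N)*(-48) = -192*N)
(270 + 139) + t(-14, -13) = (270 + 139) - 192*(-13) = 409 + 2496 = 2905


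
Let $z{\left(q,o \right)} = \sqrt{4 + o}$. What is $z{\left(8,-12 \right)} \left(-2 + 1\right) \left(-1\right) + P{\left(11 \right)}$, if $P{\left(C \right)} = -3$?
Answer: $-3 + 2 i \sqrt{2} \approx -3.0 + 2.8284 i$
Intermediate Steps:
$z{\left(8,-12 \right)} \left(-2 + 1\right) \left(-1\right) + P{\left(11 \right)} = \sqrt{4 - 12} \left(-2 + 1\right) \left(-1\right) - 3 = \sqrt{-8} \left(\left(-1\right) \left(-1\right)\right) - 3 = 2 i \sqrt{2} \cdot 1 - 3 = 2 i \sqrt{2} - 3 = -3 + 2 i \sqrt{2}$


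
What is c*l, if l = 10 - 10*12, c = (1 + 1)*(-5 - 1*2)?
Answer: 1540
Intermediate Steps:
c = -14 (c = 2*(-5 - 2) = 2*(-7) = -14)
l = -110 (l = 10 - 120 = -110)
c*l = -14*(-110) = 1540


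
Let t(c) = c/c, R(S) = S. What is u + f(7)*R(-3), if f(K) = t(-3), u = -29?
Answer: -32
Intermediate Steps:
t(c) = 1
f(K) = 1
u + f(7)*R(-3) = -29 + 1*(-3) = -29 - 3 = -32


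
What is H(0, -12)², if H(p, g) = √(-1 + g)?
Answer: -13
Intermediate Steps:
H(0, -12)² = (√(-1 - 12))² = (√(-13))² = (I*√13)² = -13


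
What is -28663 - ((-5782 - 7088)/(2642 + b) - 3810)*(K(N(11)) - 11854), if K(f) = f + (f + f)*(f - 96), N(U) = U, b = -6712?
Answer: -1932577720/37 ≈ -5.2232e+7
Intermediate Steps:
K(f) = f + 2*f*(-96 + f) (K(f) = f + (2*f)*(-96 + f) = f + 2*f*(-96 + f))
-28663 - ((-5782 - 7088)/(2642 + b) - 3810)*(K(N(11)) - 11854) = -28663 - ((-5782 - 7088)/(2642 - 6712) - 3810)*(11*(-191 + 2*11) - 11854) = -28663 - (-12870/(-4070) - 3810)*(11*(-191 + 22) - 11854) = -28663 - (-12870*(-1/4070) - 3810)*(11*(-169) - 11854) = -28663 - (117/37 - 3810)*(-1859 - 11854) = -28663 - (-140853)*(-13713)/37 = -28663 - 1*1931517189/37 = -28663 - 1931517189/37 = -1932577720/37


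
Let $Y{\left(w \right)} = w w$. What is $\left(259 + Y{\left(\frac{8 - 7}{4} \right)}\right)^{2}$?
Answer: $\frac{17181025}{256} \approx 67113.0$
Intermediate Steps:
$Y{\left(w \right)} = w^{2}$
$\left(259 + Y{\left(\frac{8 - 7}{4} \right)}\right)^{2} = \left(259 + \left(\frac{8 - 7}{4}\right)^{2}\right)^{2} = \left(259 + \left(\left(8 - 7\right) \frac{1}{4}\right)^{2}\right)^{2} = \left(259 + \left(1 \cdot \frac{1}{4}\right)^{2}\right)^{2} = \left(259 + \left(\frac{1}{4}\right)^{2}\right)^{2} = \left(259 + \frac{1}{16}\right)^{2} = \left(\frac{4145}{16}\right)^{2} = \frac{17181025}{256}$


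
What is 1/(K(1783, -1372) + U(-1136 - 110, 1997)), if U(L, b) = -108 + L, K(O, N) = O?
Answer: 1/429 ≈ 0.0023310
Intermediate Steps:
1/(K(1783, -1372) + U(-1136 - 110, 1997)) = 1/(1783 + (-108 + (-1136 - 110))) = 1/(1783 + (-108 - 1246)) = 1/(1783 - 1354) = 1/429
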